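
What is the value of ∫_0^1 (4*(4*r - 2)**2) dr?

16/3

Let u = 4*r - 2, so du = 4 dr. When r = 0, u = -2; when r = 1, u = 2.
The integral becomes ∫ u**2 du from -2 to 2, with antiderivative u**3/3.
Back in r: F(r) = (4*r - 2)**3/3.
Then F(1) - F(0) = (8/3) - (-8/3) = 16/3.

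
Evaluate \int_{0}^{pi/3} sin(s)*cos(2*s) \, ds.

1/12

Use the identity sin(s)cos(2*s) = [sin(3*s) + sin(-s)]/2.
An antiderivative is F(s) = cos(s)/2 - cos(3*s)/6.
Then F(pi/3) - F(0) = (5/12) - (1/3) = 1/12.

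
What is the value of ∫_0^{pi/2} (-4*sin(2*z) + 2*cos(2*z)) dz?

An antiderivative is F(z) = sin(2*z) + 2*cos(2*z).
Then F(pi/2) - F(0) = (-2) - (2) = -4.

-4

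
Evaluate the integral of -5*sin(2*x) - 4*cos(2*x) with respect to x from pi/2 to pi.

5

An antiderivative is F(x) = -2*sin(2*x) + 5*cos(2*x)/2.
Then F(pi) - F(pi/2) = (5/2) - (-5/2) = 5.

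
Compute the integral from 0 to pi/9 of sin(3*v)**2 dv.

Use the identity sin^2(3*v) = (1 - cos(6*v))/2.
An antiderivative is F(v) = v/2 - sin(6*v)/12.
Then F(pi/9) - F(0) = (-sqrt(3)/24 + pi/18) - (0) = -sqrt(3)/24 + pi/18.

-sqrt(3)/24 + pi/18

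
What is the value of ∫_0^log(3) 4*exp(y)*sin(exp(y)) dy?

4*cos(1) - 4*cos(3)

Let u = exp(y), so du = exp(y) dy. When y = 0, u = 1; when y = log(3), u = 3.
The integral becomes 4·∫ sin(u) du from 1 to 3, with antiderivative -4*cos(u).
Back in y: F(y) = -4*cos(exp(y)).
Then F(log(3)) - F(0) = (-4*cos(3)) - (-4*cos(1)) = 4*cos(1) - 4*cos(3).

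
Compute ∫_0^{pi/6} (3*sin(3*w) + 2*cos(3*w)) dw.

An antiderivative is F(w) = 2*sin(3*w)/3 - cos(3*w).
Then F(pi/6) - F(0) = (2/3) - (-1) = 5/3.

5/3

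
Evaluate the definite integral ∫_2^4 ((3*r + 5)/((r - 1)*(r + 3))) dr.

log(63/5)

Factor the denominator: r**2 + 2*r - 3 = (r + 3)(r - 1).
Partial fractions: (3*r + 5)/((r - 1)*(r + 3)) = 1/(r + 3) + 2/(r - 1).
An antiderivative is F(r) = 2*log(r - 1) + log(r + 3).
Then F(4) - F(2) = (log(63)) - (log(5)) = log(63/5).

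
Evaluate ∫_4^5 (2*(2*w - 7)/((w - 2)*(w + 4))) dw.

-14*log(2) + 9*log(3)

Factor the denominator: w**2 + 2*w - 8 = (w + 4)(w - 2).
Partial fractions: 2*(2*w - 7)/((w - 2)*(w + 4)) = 5/(w + 4) - 1/(w - 2).
An antiderivative is F(w) = -log(w - 2) + 5*log(w + 4).
Then F(5) - F(4) = (9*log(3)) - (14*log(2)) = -14*log(2) + 9*log(3).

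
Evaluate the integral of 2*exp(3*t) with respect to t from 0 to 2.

An antiderivative is F(t) = 2*exp(3*t)/3.
Then F(2) - F(0) = (2*exp(6)/3) - (2/3) = -2/3 + 2*exp(6)/3.

-2/3 + 2*exp(6)/3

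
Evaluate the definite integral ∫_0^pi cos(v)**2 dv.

Use the identity cos^2(v) = (1 + cos(2*v))/2.
An antiderivative is F(v) = v/2 + sin(2*v)/4.
Then F(pi) - F(0) = (pi/2) - (0) = pi/2.

pi/2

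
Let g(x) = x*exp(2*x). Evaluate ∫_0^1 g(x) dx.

Integrate by parts once (u = x, dv = exp(2*x) dx).
An antiderivative is F(x) = (2*x - 1)*exp(2*x)/4.
Then F(1) - F(0) = (exp(2)/4) - (-1/4) = 1/4 + exp(2)/4.

1/4 + exp(2)/4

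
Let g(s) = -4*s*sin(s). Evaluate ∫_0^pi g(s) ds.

Integrate by parts once (u = s, dv = -4*sin(s) ds).
An antiderivative is F(s) = 4*s*cos(s) - 4*sin(s).
Then F(pi) - F(0) = (-4*pi) - (0) = -4*pi.

-4*pi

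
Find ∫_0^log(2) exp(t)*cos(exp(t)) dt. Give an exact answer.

-sin(1) + sin(2)

Let u = exp(t), so du = exp(t) dt. When t = 0, u = 1; when t = log(2), u = 2.
The integral becomes ∫ cos(u) du from 1 to 2, with antiderivative sin(u).
Back in t: F(t) = sin(exp(t)).
Then F(log(2)) - F(0) = (sin(2)) - (sin(1)) = -sin(1) + sin(2).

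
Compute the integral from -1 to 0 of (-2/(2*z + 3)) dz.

-log(3)

An antiderivative is F(z) = -log(2*z + 3).
Then F(0) - F(-1) = (-log(3)) - (0) = -log(3).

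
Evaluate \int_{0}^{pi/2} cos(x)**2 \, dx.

pi/4

Use the identity cos^2(x) = (1 + cos(2*x))/2.
An antiderivative is F(x) = x/2 + sin(2*x)/4.
Then F(pi/2) - F(0) = (pi/4) - (0) = pi/4.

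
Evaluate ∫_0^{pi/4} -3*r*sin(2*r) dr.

-3/4

Integrate by parts once (u = r, dv = -3*sin(2*r) dr).
An antiderivative is F(r) = 3*r*cos(2*r)/2 - 3*sin(2*r)/4.
Then F(pi/4) - F(0) = (-3/4) - (0) = -3/4.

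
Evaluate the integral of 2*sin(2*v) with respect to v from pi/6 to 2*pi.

-1/2

An antiderivative is F(v) = -cos(2*v).
Then F(2*pi) - F(pi/6) = (-1) - (-1/2) = -1/2.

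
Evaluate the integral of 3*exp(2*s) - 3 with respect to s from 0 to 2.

An antiderivative is F(s) = 3*exp(2*s)/2 - 3*s.
Then F(2) - F(0) = (-6 + 3*exp(4)/2) - (3/2) = -15/2 + 3*exp(4)/2.

-15/2 + 3*exp(4)/2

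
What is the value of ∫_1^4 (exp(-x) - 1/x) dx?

An antiderivative is F(x) = -log(x) - exp(-x).
Then F(4) - F(1) = ((-log(4**exp(4)) - 1)*exp(-4)) - (-exp(-1)) = (-log(4**exp(4)) - 1 + exp(3))*exp(-4).

(-log(4**exp(4)) - 1 + exp(3))*exp(-4)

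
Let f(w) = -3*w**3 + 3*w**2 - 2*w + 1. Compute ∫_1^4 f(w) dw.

By the power rule, an antiderivative is F(w) = -3*w**4/4 + w**3 - w**2 + w.
Then F(4) - F(1) = (-140) - (1/4) = -561/4.

-561/4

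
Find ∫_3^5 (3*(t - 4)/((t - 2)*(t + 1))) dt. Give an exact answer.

Factor the denominator: t**2 - t - 2 = (t + 1)(t - 2).
Partial fractions: 3*(t - 4)/((t - 2)*(t + 1)) = 5/(t + 1) - 2/(t - 2).
An antiderivative is F(t) = -2*log(t - 2) + 5*log(t + 1).
Then F(5) - F(3) = (3*log(3) + 5*log(2)) - (10*log(2)) = log(27/32).

log(27/32)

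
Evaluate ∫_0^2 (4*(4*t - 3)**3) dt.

136

Let u = 4*t - 3, so du = 4 dt. When t = 0, u = -3; when t = 2, u = 5.
The integral becomes ∫ u**3 du from -3 to 5, with antiderivative u**4/4.
Back in t: F(t) = (4*t - 3)**4/4.
Then F(2) - F(0) = (625/4) - (81/4) = 136.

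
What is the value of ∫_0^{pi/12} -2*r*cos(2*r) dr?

-sqrt(3)/4 - pi/24 + 1/2

Integrate by parts once (u = r, dv = -2*cos(2*r) dr).
An antiderivative is F(r) = -r*sin(2*r) - cos(2*r)/2.
Then F(pi/12) - F(0) = (-sqrt(3)/4 - pi/24) - (-1/2) = -sqrt(3)/4 - pi/24 + 1/2.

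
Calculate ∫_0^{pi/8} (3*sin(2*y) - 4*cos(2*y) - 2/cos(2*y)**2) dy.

1/2 - 7*sqrt(2)/4

An antiderivative is F(y) = -2*sin(2*y) - 3*cos(2*y)/2 - tan(2*y).
Then F(pi/8) - F(0) = (-7*sqrt(2)/4 - 1) - (-3/2) = 1/2 - 7*sqrt(2)/4.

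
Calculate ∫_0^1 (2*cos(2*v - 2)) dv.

sin(2)

Let u = 2*v - 2, so du = 2 dv. When v = 0, u = -2; when v = 1, u = 0.
The integral becomes ∫ cos(u) du from -2 to 0, with antiderivative sin(u).
Back in v: F(v) = sin(2*v - 2).
Then F(1) - F(0) = (0) - (-sin(2)) = sin(2).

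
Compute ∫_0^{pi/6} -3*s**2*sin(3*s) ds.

Integrate by parts twice (u = s^2, dv = -3*sin(3*s) ds).
An antiderivative is F(s) = s**2*cos(3*s) - 2*s*sin(3*s)/3 - 2*cos(3*s)/9.
Then F(pi/6) - F(0) = (-pi/9) - (-2/9) = 2/9 - pi/9.

2/9 - pi/9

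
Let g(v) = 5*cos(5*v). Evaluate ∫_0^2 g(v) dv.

Let u = 5*v, so du = 5 dv. When v = 0, u = 0; when v = 2, u = 10.
The integral becomes ∫ cos(u) du from 0 to 10, with antiderivative sin(u).
Back in v: F(v) = sin(5*v).
Then F(2) - F(0) = (sin(10)) - (0) = sin(10).

sin(10)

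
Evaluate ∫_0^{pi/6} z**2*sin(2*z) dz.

Integrate by parts twice (u = z^2, dv = sin(2*z) dz).
An antiderivative is F(z) = -z**2*cos(2*z)/2 + z*sin(2*z)/2 + cos(2*z)/4.
Then F(pi/6) - F(0) = (-pi**2/144 + 1/8 + sqrt(3)*pi/24) - (1/4) = -1/8 - pi**2/144 + sqrt(3)*pi/24.

-1/8 - pi**2/144 + sqrt(3)*pi/24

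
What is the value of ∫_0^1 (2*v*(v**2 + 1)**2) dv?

7/3

Let u = v**2 + 1, so du = 2*v dv. When v = 0, u = 1; when v = 1, u = 2.
The integral becomes ∫ u**2 du from 1 to 2, with antiderivative u**3/3.
Back in v: F(v) = (v**2 + 1)**3/3.
Then F(1) - F(0) = (8/3) - (1/3) = 7/3.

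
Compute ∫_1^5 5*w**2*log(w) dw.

-620/9 + 625*log(5)/3

Integrate by parts once (u = ln w, dv = 5*w**2 dw).
An antiderivative is F(w) = 5*w**3*(3*log(w) - 1)/9.
Then F(5) - F(1) = (-625/9 + 625*log(5)/3) - (-5/9) = -620/9 + 625*log(5)/3.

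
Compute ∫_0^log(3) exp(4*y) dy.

20

Let u = exp(y), so du = exp(y) dy. When y = 0, u = 1; when y = log(3), u = 3.
The integral becomes ∫ u**3 du from 1 to 3, with antiderivative u**4/4.
Back in y: F(y) = exp(4*y)/4.
Then F(log(3)) - F(0) = (81/4) - (1/4) = 20.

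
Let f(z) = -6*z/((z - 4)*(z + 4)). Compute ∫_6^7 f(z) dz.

-3*log(11) - 3*log(3) + 6*log(2) + 3*log(5)

Factor the denominator: z**2 - 16 = (z + 4)(z - 4).
Partial fractions: -6*z/((z - 4)*(z + 4)) = -3/(z + 4) - 3/(z - 4).
An antiderivative is F(z) = -3*log(z - 4) - 3*log(z + 4).
Then F(7) - F(6) = (-3*log(11) - 3*log(3)) - (-3*log(5) - 6*log(2)) = -3*log(11) - 3*log(3) + 6*log(2) + 3*log(5).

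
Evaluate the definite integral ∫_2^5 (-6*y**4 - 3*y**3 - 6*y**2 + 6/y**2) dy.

By the power rule, an antiderivative is F(y) = -6*y**5/5 - 3*y**4/4 - 2*y**3 - 6/y.
Then F(5) - F(2) = (-89399/20) - (-347/5) = -88011/20.

-88011/20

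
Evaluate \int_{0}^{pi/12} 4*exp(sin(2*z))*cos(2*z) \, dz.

Let u = sin(2*z), so du = 2*cos(2*z) dz. When z = 0, u = 0; when z = pi/12, u = 1/2.
The integral becomes 2·∫ exp(u) du from 0 to 1/2, with antiderivative 2*exp(u).
Back in z: F(z) = 2*exp(sin(2*z)).
Then F(pi/12) - F(0) = (2*exp(1/2)) - (2) = -2 + 2*exp(1/2).

-2 + 2*exp(1/2)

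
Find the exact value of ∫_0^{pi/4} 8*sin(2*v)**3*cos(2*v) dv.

Let u = sin(2*v), so du = 2*cos(2*v) dv. When v = 0, u = 0; when v = pi/4, u = 1.
The integral becomes 4·∫ u**3 du from 0 to 1, with antiderivative u**4.
Back in v: F(v) = sin(2*v)**4.
Then F(pi/4) - F(0) = (1) - (0) = 1.

1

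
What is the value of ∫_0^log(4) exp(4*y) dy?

255/4

Let u = exp(y), so du = exp(y) dy. When y = 0, u = 1; when y = log(4), u = 4.
The integral becomes ∫ u**3 du from 1 to 4, with antiderivative u**4/4.
Back in y: F(y) = exp(4*y)/4.
Then F(log(4)) - F(0) = (64) - (1/4) = 255/4.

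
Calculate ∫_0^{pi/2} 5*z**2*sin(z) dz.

Integrate by parts twice (u = z^2, dv = 5*sin(z) dz).
An antiderivative is F(z) = -5*z**2*cos(z) + 10*z*sin(z) + 10*cos(z).
Then F(pi/2) - F(0) = (5*pi) - (10) = -10 + 5*pi.

-10 + 5*pi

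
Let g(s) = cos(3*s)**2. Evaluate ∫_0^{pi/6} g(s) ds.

pi/12

Use the identity cos^2(3*s) = (1 + cos(6*s))/2.
An antiderivative is F(s) = s/2 + sin(6*s)/12.
Then F(pi/6) - F(0) = (pi/12) - (0) = pi/12.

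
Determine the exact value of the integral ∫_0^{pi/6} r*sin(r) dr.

-sqrt(3)*pi/12 + 1/2

Integrate by parts once (u = r, dv = sin(r) dr).
An antiderivative is F(r) = -r*cos(r) + sin(r).
Then F(pi/6) - F(0) = (-sqrt(3)*pi/12 + 1/2) - (0) = -sqrt(3)*pi/12 + 1/2.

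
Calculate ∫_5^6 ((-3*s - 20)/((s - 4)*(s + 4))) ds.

log(5/72)

Factor the denominator: s**2 - 16 = (s + 4)(s - 4).
Partial fractions: (-3*s - 20)/((s - 4)*(s + 4)) = 1/(s + 4) - 4/(s - 4).
An antiderivative is F(s) = -4*log(s - 4) + log(s + 4).
Then F(6) - F(5) = (log(5/8)) - (log(9)) = log(5/72).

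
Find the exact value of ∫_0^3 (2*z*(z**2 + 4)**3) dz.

Let u = z**2 + 4, so du = 2*z dz. When z = 0, u = 4; when z = 3, u = 13.
The integral becomes ∫ u**3 du from 4 to 13, with antiderivative u**4/4.
Back in z: F(z) = (z**2 + 4)**4/4.
Then F(3) - F(0) = (28561/4) - (64) = 28305/4.

28305/4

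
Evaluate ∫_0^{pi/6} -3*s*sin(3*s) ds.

-1/3

Integrate by parts once (u = s, dv = -3*sin(3*s) ds).
An antiderivative is F(s) = s*cos(3*s) - sin(3*s)/3.
Then F(pi/6) - F(0) = (-1/3) - (0) = -1/3.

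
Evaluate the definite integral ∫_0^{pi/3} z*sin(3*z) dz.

pi/9

Integrate by parts once (u = z, dv = sin(3*z) dz).
An antiderivative is F(z) = -z*cos(3*z)/3 + sin(3*z)/9.
Then F(pi/3) - F(0) = (pi/9) - (0) = pi/9.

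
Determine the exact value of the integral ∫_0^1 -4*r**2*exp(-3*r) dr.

Integrate by parts twice (u = r^2, dv = -4*exp(-3*r) dr).
An antiderivative is F(r) = (36*r**2 + 24*r + 8)*exp(-3*r)/27.
Then F(1) - F(0) = (68*exp(-3)/27) - (8/27) = -8/27 + 68*exp(-3)/27.

-8/27 + 68*exp(-3)/27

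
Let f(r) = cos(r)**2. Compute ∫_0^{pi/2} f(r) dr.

pi/4

Use the identity cos^2(r) = (1 + cos(2*r))/2.
An antiderivative is F(r) = r/2 + sin(2*r)/4.
Then F(pi/2) - F(0) = (pi/4) - (0) = pi/4.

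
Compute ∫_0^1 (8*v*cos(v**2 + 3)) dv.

4*sin(4) - 4*sin(3)

Let u = v**2 + 3, so du = 2*v dv. When v = 0, u = 3; when v = 1, u = 4.
The integral becomes 4·∫ cos(u) du from 3 to 4, with antiderivative 4*sin(u).
Back in v: F(v) = 4*sin(v**2 + 3).
Then F(1) - F(0) = (4*sin(4)) - (4*sin(3)) = 4*sin(4) - 4*sin(3).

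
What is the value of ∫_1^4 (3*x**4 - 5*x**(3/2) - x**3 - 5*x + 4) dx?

9251/20

By the power rule, an antiderivative is F(x) = -2*x**(5/2) + 3*x**5/5 - x**4/4 - 5*x**2/2 + 4*x.
Then F(4) - F(1) = (2312/5) - (-3/20) = 9251/20.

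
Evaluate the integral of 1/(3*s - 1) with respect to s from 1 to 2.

-log(2)/3 + log(5)/3

An antiderivative is F(s) = log(3*s - 1)/3.
Then F(2) - F(1) = (log(5)/3) - (log(2)/3) = -log(2)/3 + log(5)/3.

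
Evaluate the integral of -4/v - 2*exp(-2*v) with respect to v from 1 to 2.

-4*log(2) - exp(-2) + exp(-4)

An antiderivative is F(v) = -4*log(v) + exp(-2*v).
Then F(2) - F(1) = (-4*log(2) + exp(-4)) - (exp(-2)) = -4*log(2) - exp(-2) + exp(-4).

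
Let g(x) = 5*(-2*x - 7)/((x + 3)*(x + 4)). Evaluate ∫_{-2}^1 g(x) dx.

Factor the denominator: x**2 + 7*x + 12 = (x + 4)(x + 3).
Partial fractions: 5*(-2*x - 7)/((x + 3)*(x + 4)) = -5/(x + 4) - 5/(x + 3).
An antiderivative is F(x) = -5*log(x + 3) - 5*log(x + 4).
Then F(1) - F(-2) = (-5*log(5) - 10*log(2)) - (-log(32)) = -5*log(5) - 5*log(2).

-5*log(5) - 5*log(2)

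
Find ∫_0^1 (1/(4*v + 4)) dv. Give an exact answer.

log(2)/4

An antiderivative is F(v) = log(4*v + 4)/4.
Then F(1) - F(0) = (3*log(2)/4) - (log(2)/2) = log(2)/4.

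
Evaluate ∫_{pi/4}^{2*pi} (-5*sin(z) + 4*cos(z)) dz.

An antiderivative is F(z) = 4*sin(z) + 5*cos(z).
Then F(2*pi) - F(pi/4) = (5) - (9*sqrt(2)/2) = 5 - 9*sqrt(2)/2.

5 - 9*sqrt(2)/2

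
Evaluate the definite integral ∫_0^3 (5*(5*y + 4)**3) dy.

130065/4

Let u = 5*y + 4, so du = 5 dy. When y = 0, u = 4; when y = 3, u = 19.
The integral becomes ∫ u**3 du from 4 to 19, with antiderivative u**4/4.
Back in y: F(y) = (5*y + 4)**4/4.
Then F(3) - F(0) = (130321/4) - (64) = 130065/4.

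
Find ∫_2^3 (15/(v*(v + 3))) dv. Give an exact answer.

-10*log(2) + 5*log(5)

Factor the denominator: v**2 + 3*v = (v + 3)v.
Partial fractions: 15/(v*(v + 3)) = -5/(v + 3) + 5/v.
An antiderivative is F(v) = 5*log(v) - 5*log(v + 3).
Then F(3) - F(2) = (-log(32)) - (-5*log(5) + 5*log(2)) = -10*log(2) + 5*log(5).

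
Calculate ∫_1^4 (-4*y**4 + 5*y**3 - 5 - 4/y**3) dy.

By the power rule, an antiderivative is F(y) = -4*y**5/5 + 5*y**4/4 - 5*y + 2/y**2.
Then F(4) - F(1) = (-20763/40) - (-51/20) = -20661/40.

-20661/40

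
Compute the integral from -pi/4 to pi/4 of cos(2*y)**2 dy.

Use the identity cos^2(2*y) = (1 + cos(4*y))/2.
An antiderivative is F(y) = y/2 + sin(4*y)/8.
Then F(pi/4) - F(-pi/4) = (pi/8) - (-pi/8) = pi/4.

pi/4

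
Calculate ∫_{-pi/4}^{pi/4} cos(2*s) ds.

An antiderivative is F(s) = sin(2*s)/2.
Then F(pi/4) - F(-pi/4) = (1/2) - (-1/2) = 1.

1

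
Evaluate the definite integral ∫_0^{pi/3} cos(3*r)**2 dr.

Use the identity cos^2(3*r) = (1 + cos(6*r))/2.
An antiderivative is F(r) = r/2 + sin(6*r)/12.
Then F(pi/3) - F(0) = (pi/6) - (0) = pi/6.

pi/6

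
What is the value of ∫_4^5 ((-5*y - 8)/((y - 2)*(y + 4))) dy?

-7*log(3) + 9*log(2)

Factor the denominator: y**2 + 2*y - 8 = (y + 4)(y - 2).
Partial fractions: (-5*y - 8)/((y - 2)*(y + 4)) = -2/(y + 4) - 3/(y - 2).
An antiderivative is F(y) = -3*log(y - 2) - 2*log(y + 4).
Then F(5) - F(4) = (-7*log(3)) - (-9*log(2)) = -7*log(3) + 9*log(2).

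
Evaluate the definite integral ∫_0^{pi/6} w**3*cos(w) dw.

Integrate by parts 3 times (u = w^3, dv = cos(w) dw).
An antiderivative is F(w) = w**3*sin(w) + 3*w**2*cos(w) - 6*w*sin(w) - 6*cos(w).
Then F(pi/6) - F(0) = (-3*sqrt(3) - pi/2 + pi**3/432 + sqrt(3)*pi**2/24) - (-6) = -3*sqrt(3) - pi/2 + pi**3/432 + sqrt(3)*pi**2/24 + 6.

-3*sqrt(3) - pi/2 + pi**3/432 + sqrt(3)*pi**2/24 + 6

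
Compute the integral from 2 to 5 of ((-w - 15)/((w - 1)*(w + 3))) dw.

-3*log(5) + log(2)

Factor the denominator: w**2 + 2*w - 3 = (w + 3)(w - 1).
Partial fractions: (-w - 15)/((w - 1)*(w + 3)) = 3/(w + 3) - 4/(w - 1).
An antiderivative is F(w) = -4*log(w - 1) + 3*log(w + 3).
Then F(5) - F(2) = (log(2)) - (3*log(5)) = -3*log(5) + log(2).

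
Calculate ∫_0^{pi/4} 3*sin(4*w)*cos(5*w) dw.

-4/3 + 2*sqrt(2)/3

Use the identity sin(4*w)cos(5*w) = [sin(9*w) + sin(-w)]/2.
An antiderivative is F(w) = 3*cos(w)/2 - cos(9*w)/6.
Then F(pi/4) - F(0) = (2*sqrt(2)/3) - (4/3) = -4/3 + 2*sqrt(2)/3.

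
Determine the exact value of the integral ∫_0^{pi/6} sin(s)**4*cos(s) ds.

Let u = sin(s), so du = cos(s) ds. When s = 0, u = 0; when s = pi/6, u = 1/2.
The integral becomes ∫ u**4 du from 0 to 1/2, with antiderivative u**5/5.
Back in s: F(s) = sin(s)**5/5.
Then F(pi/6) - F(0) = (1/160) - (0) = 1/160.

1/160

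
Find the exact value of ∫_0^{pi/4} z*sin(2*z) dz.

1/4

Integrate by parts once (u = z, dv = sin(2*z) dz).
An antiderivative is F(z) = -z*cos(2*z)/2 + sin(2*z)/4.
Then F(pi/4) - F(0) = (1/4) - (0) = 1/4.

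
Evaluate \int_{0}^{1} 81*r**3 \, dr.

Let u = 3*r, so du = 3 dr. When r = 0, u = 0; when r = 1, u = 3.
The integral becomes ∫ u**3 du from 0 to 3, with antiderivative u**4/4.
Back in r: F(r) = 81*r**4/4.
Then F(1) - F(0) = (81/4) - (0) = 81/4.

81/4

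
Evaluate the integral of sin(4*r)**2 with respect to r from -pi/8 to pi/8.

Use the identity sin^2(4*r) = (1 - cos(8*r))/2.
An antiderivative is F(r) = r/2 - sin(8*r)/16.
Then F(pi/8) - F(-pi/8) = (pi/16) - (-pi/16) = pi/8.

pi/8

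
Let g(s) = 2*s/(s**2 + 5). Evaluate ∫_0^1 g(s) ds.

Let u = s**2 + 5, so du = 2*s ds. When s = 0, u = 5; when s = 1, u = 6.
The integral becomes ∫ 1/u du from 5 to 6, with antiderivative log(u).
Back in s: F(s) = log(s**2 + 5).
Then F(1) - F(0) = (log(6)) - (log(5)) = log(6/5).

log(6/5)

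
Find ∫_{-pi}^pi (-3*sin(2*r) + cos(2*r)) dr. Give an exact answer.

An antiderivative is F(r) = sin(2*r)/2 + 3*cos(2*r)/2.
Then F(pi) - F(-pi) = (3/2) - (3/2) = 0.

0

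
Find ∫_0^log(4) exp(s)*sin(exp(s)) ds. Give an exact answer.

cos(1) - cos(4)

Let u = exp(s), so du = exp(s) ds. When s = 0, u = 1; when s = log(4), u = 4.
The integral becomes ∫ sin(u) du from 1 to 4, with antiderivative -cos(u).
Back in s: F(s) = -cos(exp(s)).
Then F(log(4)) - F(0) = (-cos(4)) - (-cos(1)) = cos(1) - cos(4).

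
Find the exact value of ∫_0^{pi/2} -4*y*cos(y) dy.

4 - 2*pi

Integrate by parts once (u = y, dv = -4*cos(y) dy).
An antiderivative is F(y) = -4*y*sin(y) - 4*cos(y).
Then F(pi/2) - F(0) = (-2*pi) - (-4) = 4 - 2*pi.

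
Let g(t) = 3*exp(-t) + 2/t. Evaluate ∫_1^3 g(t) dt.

An antiderivative is F(t) = 2*log(t) - 3*exp(-t).
Then F(3) - F(1) = (-3*exp(-3) + 2*log(3)) - (-3*exp(-1)) = -3*exp(-3) + 3*exp(-1) + 2*log(3).

-3*exp(-3) + 3*exp(-1) + 2*log(3)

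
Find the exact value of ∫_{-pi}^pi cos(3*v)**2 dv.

pi

Use the identity cos^2(3*v) = (1 + cos(6*v))/2.
An antiderivative is F(v) = v/2 + sin(6*v)/12.
Then F(pi) - F(-pi) = (pi/2) - (-pi/2) = pi.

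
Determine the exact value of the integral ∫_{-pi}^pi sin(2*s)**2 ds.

Use the identity sin^2(2*s) = (1 - cos(4*s))/2.
An antiderivative is F(s) = s/2 - sin(4*s)/8.
Then F(pi) - F(-pi) = (pi/2) - (-pi/2) = pi.

pi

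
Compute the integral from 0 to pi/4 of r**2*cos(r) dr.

sqrt(2)*(-32 + pi**2 + 8*pi)/32

Integrate by parts twice (u = r^2, dv = cos(r) dr).
An antiderivative is F(r) = r**2*sin(r) + 2*r*cos(r) - 2*sin(r).
Then F(pi/4) - F(0) = (sqrt(2)*(-32 + pi**2 + 8*pi)/32) - (0) = sqrt(2)*(-32 + pi**2 + 8*pi)/32.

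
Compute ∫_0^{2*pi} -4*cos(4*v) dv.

An antiderivative is F(v) = -sin(4*v).
Then F(2*pi) - F(0) = (0) - (0) = 0.

0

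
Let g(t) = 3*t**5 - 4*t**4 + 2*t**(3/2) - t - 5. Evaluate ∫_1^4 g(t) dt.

6157/5

By the power rule, an antiderivative is F(t) = t**6/2 + 4*t**(5/2)/5 - 4*t**5/5 - t**2/2 - 5*t.
Then F(4) - F(1) = (6132/5) - (-5) = 6157/5.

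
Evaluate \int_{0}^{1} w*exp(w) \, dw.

Integrate by parts once (u = w, dv = exp(w) dw).
An antiderivative is F(w) = (w - 1)*exp(w).
Then F(1) - F(0) = (0) - (-1) = 1.

1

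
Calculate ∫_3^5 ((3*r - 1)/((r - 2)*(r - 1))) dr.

Factor the denominator: r**2 - 3*r + 2 = (r - 1)(r - 2).
Partial fractions: (3*r - 1)/((r - 2)*(r - 1)) = -2/(r - 1) + 5/(r - 2).
An antiderivative is F(r) = 5*log(r - 2) - 2*log(r - 1).
Then F(5) - F(3) = (-4*log(2) + 5*log(3)) - (-log(4)) = -2*log(2) + 5*log(3).

-2*log(2) + 5*log(3)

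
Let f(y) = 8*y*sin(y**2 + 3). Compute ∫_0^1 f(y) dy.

Let u = y**2 + 3, so du = 2*y dy. When y = 0, u = 3; when y = 1, u = 4.
The integral becomes 4·∫ sin(u) du from 3 to 4, with antiderivative -4*cos(u).
Back in y: F(y) = -4*cos(y**2 + 3).
Then F(1) - F(0) = (-4*cos(4)) - (-4*cos(3)) = 4*cos(3) - 4*cos(4).

4*cos(3) - 4*cos(4)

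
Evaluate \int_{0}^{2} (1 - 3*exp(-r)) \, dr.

-1 + 3*exp(-2)

An antiderivative is F(r) = r + 3*exp(-r).
Then F(2) - F(0) = (3*exp(-2) + 2) - (3) = -1 + 3*exp(-2).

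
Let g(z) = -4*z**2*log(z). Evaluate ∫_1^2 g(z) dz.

Integrate by parts once (u = ln z, dv = -4*z**2 dz).
An antiderivative is F(z) = -4*z**3*(3*log(z) - 1)/9.
Then F(2) - F(1) = (32/9 - 32*log(2)/3) - (4/9) = 28/9 - 32*log(2)/3.

28/9 - 32*log(2)/3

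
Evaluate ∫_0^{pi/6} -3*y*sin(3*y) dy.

-1/3

Integrate by parts once (u = y, dv = -3*sin(3*y) dy).
An antiderivative is F(y) = y*cos(3*y) - sin(3*y)/3.
Then F(pi/6) - F(0) = (-1/3) - (0) = -1/3.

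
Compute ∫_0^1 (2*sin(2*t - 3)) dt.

Let u = 2*t - 3, so du = 2 dt. When t = 0, u = -3; when t = 1, u = -1.
The integral becomes ∫ sin(u) du from -3 to -1, with antiderivative -cos(u).
Back in t: F(t) = -cos(2*t - 3).
Then F(1) - F(0) = (-cos(1)) - (-cos(3)) = cos(3) - cos(1).

cos(3) - cos(1)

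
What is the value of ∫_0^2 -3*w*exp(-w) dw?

Integrate by parts once (u = w, dv = -3*exp(-w) dw).
An antiderivative is F(w) = (3*w + 3)*exp(-w).
Then F(2) - F(0) = (9*exp(-2)) - (3) = -3 + 9*exp(-2).

-3 + 9*exp(-2)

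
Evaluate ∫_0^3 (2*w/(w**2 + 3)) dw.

log(4)

Let u = w**2 + 3, so du = 2*w dw. When w = 0, u = 3; when w = 3, u = 12.
The integral becomes ∫ 1/u du from 3 to 12, with antiderivative log(u).
Back in w: F(w) = log(w**2 + 3).
Then F(3) - F(0) = (log(12)) - (log(3)) = log(4).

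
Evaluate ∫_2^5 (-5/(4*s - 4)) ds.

-5*log(2)/2

An antiderivative is F(s) = -5*log(4*s - 4)/4.
Then F(5) - F(2) = (-log(32)) - (-5*log(2)/2) = -5*log(2)/2.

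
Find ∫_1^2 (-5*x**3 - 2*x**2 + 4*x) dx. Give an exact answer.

By the power rule, an antiderivative is F(x) = -5*x**4/4 - 2*x**3/3 + 2*x**2.
Then F(2) - F(1) = (-52/3) - (1/12) = -209/12.

-209/12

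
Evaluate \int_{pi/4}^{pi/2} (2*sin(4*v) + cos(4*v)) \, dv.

An antiderivative is F(v) = sin(4*v)/4 - cos(4*v)/2.
Then F(pi/2) - F(pi/4) = (-1/2) - (1/2) = -1.

-1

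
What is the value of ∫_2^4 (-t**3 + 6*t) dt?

By the power rule, an antiderivative is F(t) = -t**4/4 + 3*t**2.
Then F(4) - F(2) = (-16) - (8) = -24.

-24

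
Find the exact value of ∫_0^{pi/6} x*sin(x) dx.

Integrate by parts once (u = x, dv = sin(x) dx).
An antiderivative is F(x) = -x*cos(x) + sin(x).
Then F(pi/6) - F(0) = (-sqrt(3)*pi/12 + 1/2) - (0) = -sqrt(3)*pi/12 + 1/2.

-sqrt(3)*pi/12 + 1/2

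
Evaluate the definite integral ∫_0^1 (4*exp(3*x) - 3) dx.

-13/3 + 4*exp(3)/3

An antiderivative is F(x) = 4*exp(3*x)/3 - 3*x.
Then F(1) - F(0) = (-3 + 4*exp(3)/3) - (4/3) = -13/3 + 4*exp(3)/3.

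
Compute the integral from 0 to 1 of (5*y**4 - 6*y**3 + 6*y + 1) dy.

By the power rule, an antiderivative is F(y) = y**5 - 3*y**4/2 + 3*y**2 + y.
Then F(1) - F(0) = (7/2) - (0) = 7/2.

7/2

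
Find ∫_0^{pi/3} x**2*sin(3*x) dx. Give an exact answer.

-4/27 + pi**2/27

Integrate by parts twice (u = x^2, dv = sin(3*x) dx).
An antiderivative is F(x) = -x**2*cos(3*x)/3 + 2*x*sin(3*x)/9 + 2*cos(3*x)/27.
Then F(pi/3) - F(0) = (-2/27 + pi**2/27) - (2/27) = -4/27 + pi**2/27.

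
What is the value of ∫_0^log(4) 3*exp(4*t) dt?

Let u = exp(t), so du = exp(t) dt. When t = 0, u = 1; when t = log(4), u = 4.
The integral becomes 3·∫ u**3 du from 1 to 4, with antiderivative 3*u**4/4.
Back in t: F(t) = 3*exp(4*t)/4.
Then F(log(4)) - F(0) = (192) - (3/4) = 765/4.

765/4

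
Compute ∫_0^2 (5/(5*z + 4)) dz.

log(7/2)

Let u = 5*z + 4, so du = 5 dz. When z = 0, u = 4; when z = 2, u = 14.
The integral becomes ∫ 1/u du from 4 to 14, with antiderivative log(u).
Back in z: F(z) = log(5*z + 4).
Then F(2) - F(0) = (log(14)) - (log(4)) = log(7/2).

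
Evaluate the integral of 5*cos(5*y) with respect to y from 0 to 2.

sin(10)

Let u = 5*y, so du = 5 dy. When y = 0, u = 0; when y = 2, u = 10.
The integral becomes ∫ cos(u) du from 0 to 10, with antiderivative sin(u).
Back in y: F(y) = sin(5*y).
Then F(2) - F(0) = (sin(10)) - (0) = sin(10).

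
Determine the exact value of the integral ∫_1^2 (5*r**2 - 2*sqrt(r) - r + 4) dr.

31/2 - 8*sqrt(2)/3

By the power rule, an antiderivative is F(r) = -4*r**(3/2)/3 + 5*r**3/3 - r**2/2 + 4*r.
Then F(2) - F(1) = (58/3 - 8*sqrt(2)/3) - (23/6) = 31/2 - 8*sqrt(2)/3.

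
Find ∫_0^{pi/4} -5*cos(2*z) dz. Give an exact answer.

-5/2

An antiderivative is F(z) = -5*sin(2*z)/2.
Then F(pi/4) - F(0) = (-5/2) - (0) = -5/2.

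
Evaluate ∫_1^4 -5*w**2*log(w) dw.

Integrate by parts once (u = ln w, dv = -5*w**2 dw).
An antiderivative is F(w) = -5*w**3*(3*log(w) - 1)/9.
Then F(4) - F(1) = (320/9 - 640*log(2)/3) - (5/9) = 35 - 640*log(2)/3.

35 - 640*log(2)/3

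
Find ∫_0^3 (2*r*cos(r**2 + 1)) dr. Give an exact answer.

Let u = r**2 + 1, so du = 2*r dr. When r = 0, u = 1; when r = 3, u = 10.
The integral becomes ∫ cos(u) du from 1 to 10, with antiderivative sin(u).
Back in r: F(r) = sin(r**2 + 1).
Then F(3) - F(0) = (sin(10)) - (sin(1)) = -sin(1) + sin(10).

-sin(1) + sin(10)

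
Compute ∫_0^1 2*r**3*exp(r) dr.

12 - 4*E

Integrate by parts 3 times (u = r^3, dv = 2*exp(r) dr).
An antiderivative is F(r) = (2*r**3 - 6*r**2 + 12*r - 12)*exp(r).
Then F(1) - F(0) = (-4*E) - (-12) = 12 - 4*E.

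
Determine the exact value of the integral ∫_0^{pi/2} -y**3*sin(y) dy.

Integrate by parts 3 times (u = y^3, dv = -sin(y) dy).
An antiderivative is F(y) = y**3*cos(y) - 3*y**2*sin(y) - 6*y*cos(y) + 6*sin(y).
Then F(pi/2) - F(0) = (6 - 3*pi**2/4) - (0) = 6 - 3*pi**2/4.

6 - 3*pi**2/4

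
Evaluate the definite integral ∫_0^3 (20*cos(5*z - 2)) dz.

Let u = 5*z - 2, so du = 5 dz. When z = 0, u = -2; when z = 3, u = 13.
The integral becomes 4·∫ cos(u) du from -2 to 13, with antiderivative 4*sin(u).
Back in z: F(z) = 4*sin(5*z - 2).
Then F(3) - F(0) = (4*sin(13)) - (-4*sin(2)) = 4*sin(13) + 4*sin(2).

4*sin(13) + 4*sin(2)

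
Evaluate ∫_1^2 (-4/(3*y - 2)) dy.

An antiderivative is F(y) = -4*log(3*y - 2)/3.
Then F(2) - F(1) = (-8*log(2)/3) - (0) = -8*log(2)/3.

-8*log(2)/3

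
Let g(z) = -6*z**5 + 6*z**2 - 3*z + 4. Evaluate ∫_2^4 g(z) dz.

By the power rule, an antiderivative is F(z) = -z**6 + 2*z**3 - 3*z**2/2 + 4*z.
Then F(4) - F(2) = (-3976) - (-46) = -3930.

-3930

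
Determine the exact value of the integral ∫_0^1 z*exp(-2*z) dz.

Integrate by parts once (u = z, dv = exp(-2*z) dz).
An antiderivative is F(z) = (-2*z - 1)*exp(-2*z)/4.
Then F(1) - F(0) = (-3*exp(-2)/4) - (-1/4) = (-3 + exp(2))*exp(-2)/4.

(-3 + exp(2))*exp(-2)/4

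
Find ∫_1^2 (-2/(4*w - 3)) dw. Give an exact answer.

-log(5)/2

An antiderivative is F(w) = -log(4*w - 3)/2.
Then F(2) - F(1) = (-log(5)/2) - (0) = -log(5)/2.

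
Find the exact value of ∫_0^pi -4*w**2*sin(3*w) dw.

Integrate by parts twice (u = w^2, dv = -4*sin(3*w) dw).
An antiderivative is F(w) = 4*w**2*cos(3*w)/3 - 8*w*sin(3*w)/9 - 8*cos(3*w)/27.
Then F(pi) - F(0) = (8/27 - 4*pi**2/3) - (-8/27) = 16/27 - 4*pi**2/3.

16/27 - 4*pi**2/3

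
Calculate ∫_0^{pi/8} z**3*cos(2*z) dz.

-3*sqrt(2)/16 - 3*sqrt(2)*pi/64 + sqrt(2)*pi**3/2048 + 3*sqrt(2)*pi**2/512 + 3/8

Integrate by parts 3 times (u = z^3, dv = cos(2*z) dz).
An antiderivative is F(z) = z**3*sin(2*z)/2 + 3*z**2*cos(2*z)/4 - 3*z*sin(2*z)/4 - 3*cos(2*z)/8.
Then F(pi/8) - F(0) = (sqrt(2)*(-384 - 96*pi + pi**3 + 12*pi**2)/2048) - (-3/8) = -3*sqrt(2)/16 - 3*sqrt(2)*pi/64 + sqrt(2)*pi**3/2048 + 3*sqrt(2)*pi**2/512 + 3/8.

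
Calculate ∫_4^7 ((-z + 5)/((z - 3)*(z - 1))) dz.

0

Factor the denominator: z**2 - 4*z + 3 = (z - 1)(z - 3).
Partial fractions: (-z + 5)/((z - 3)*(z - 1)) = -2/(z - 1) + 1/(z - 3).
An antiderivative is F(z) = log(z - 3) - 2*log(z - 1).
Then F(7) - F(4) = (-log(9)) - (-log(9)) = 0.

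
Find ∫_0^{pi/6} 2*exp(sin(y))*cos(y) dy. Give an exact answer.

Let u = sin(y), so du = cos(y) dy. When y = 0, u = 0; when y = pi/6, u = 1/2.
The integral becomes 2·∫ exp(u) du from 0 to 1/2, with antiderivative 2*exp(u).
Back in y: F(y) = 2*exp(sin(y)).
Then F(pi/6) - F(0) = (2*exp(1/2)) - (2) = -2 + 2*exp(1/2).

-2 + 2*exp(1/2)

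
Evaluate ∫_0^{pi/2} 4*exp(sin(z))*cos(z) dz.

-4 + 4*E

Let u = sin(z), so du = cos(z) dz. When z = 0, u = 0; when z = pi/2, u = 1.
The integral becomes 4·∫ exp(u) du from 0 to 1, with antiderivative 4*exp(u).
Back in z: F(z) = 4*exp(sin(z)).
Then F(pi/2) - F(0) = (4*E) - (4) = -4 + 4*E.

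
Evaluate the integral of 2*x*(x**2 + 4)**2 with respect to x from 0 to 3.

Let u = x**2 + 4, so du = 2*x dx. When x = 0, u = 4; when x = 3, u = 13.
The integral becomes ∫ u**2 du from 4 to 13, with antiderivative u**3/3.
Back in x: F(x) = (x**2 + 4)**3/3.
Then F(3) - F(0) = (2197/3) - (64/3) = 711.

711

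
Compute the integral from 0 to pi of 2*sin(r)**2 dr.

Use the identity sin^2(r) = (1 - cos(2*r))/2.
An antiderivative is F(r) = r - sin(2*r)/2.
Then F(pi) - F(0) = (pi) - (0) = pi.

pi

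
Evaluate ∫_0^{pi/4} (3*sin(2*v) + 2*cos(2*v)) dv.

An antiderivative is F(v) = sin(2*v) - 3*cos(2*v)/2.
Then F(pi/4) - F(0) = (1) - (-3/2) = 5/2.

5/2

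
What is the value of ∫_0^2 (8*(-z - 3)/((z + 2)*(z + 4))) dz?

Factor the denominator: z**2 + 6*z + 8 = (z + 4)(z + 2).
Partial fractions: 8*(-z - 3)/((z + 2)*(z + 4)) = -4/(z + 4) - 4/(z + 2).
An antiderivative is F(z) = -4*log(z + 2) - 4*log(z + 4).
Then F(2) - F(0) = (-12*log(2) - 4*log(3)) - (-12*log(2)) = -log(81).

-log(81)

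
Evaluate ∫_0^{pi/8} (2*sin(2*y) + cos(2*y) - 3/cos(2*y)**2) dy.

An antiderivative is F(y) = sin(2*y)/2 - cos(2*y) - 3*tan(2*y)/2.
Then F(pi/8) - F(0) = (-3/2 - sqrt(2)/4) - (-1) = -1/2 - sqrt(2)/4.

-1/2 - sqrt(2)/4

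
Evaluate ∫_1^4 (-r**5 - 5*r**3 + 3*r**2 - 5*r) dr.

By the power rule, an antiderivative is F(r) = -r**6/6 - 5*r**4/4 + r**3 - 5*r**2/2.
Then F(4) - F(1) = (-2936/3) - (-35/12) = -3903/4.

-3903/4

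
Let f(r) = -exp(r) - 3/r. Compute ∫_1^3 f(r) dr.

-exp(3) - log(27) + exp(1)

An antiderivative is F(r) = -exp(r) - 3*log(r).
Then F(3) - F(1) = (-exp(3) - log(27)) - (-exp(1)) = -exp(3) - log(27) + exp(1).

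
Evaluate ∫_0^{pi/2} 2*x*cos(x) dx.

-2 + pi

Integrate by parts once (u = x, dv = 2*cos(x) dx).
An antiderivative is F(x) = 2*x*sin(x) + 2*cos(x).
Then F(pi/2) - F(0) = (pi) - (2) = -2 + pi.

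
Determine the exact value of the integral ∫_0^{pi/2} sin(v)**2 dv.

Use the identity sin^2(v) = (1 - cos(2*v))/2.
An antiderivative is F(v) = v/2 - sin(2*v)/4.
Then F(pi/2) - F(0) = (pi/4) - (0) = pi/4.

pi/4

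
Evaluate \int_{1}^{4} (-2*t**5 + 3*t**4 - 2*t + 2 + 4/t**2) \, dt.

By the power rule, an antiderivative is F(t) = -t**6/3 + 3*t**5/5 - t**2 + 2*t - 4/t.
Then F(4) - F(1) = (-11399/15) - (-41/15) = -3786/5.

-3786/5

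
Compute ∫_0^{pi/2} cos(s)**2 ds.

pi/4

Use the identity cos^2(s) = (1 + cos(2*s))/2.
An antiderivative is F(s) = s/2 + sin(2*s)/4.
Then F(pi/2) - F(0) = (pi/4) - (0) = pi/4.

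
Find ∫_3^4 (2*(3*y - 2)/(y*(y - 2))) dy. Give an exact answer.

Factor the denominator: y**2 - 2*y = y(y - 2).
Partial fractions: 2*(3*y - 2)/(y*(y - 2)) = 2/y + 4/(y - 2).
An antiderivative is F(y) = 2*log(y) + 4*log(y - 2).
Then F(4) - F(3) = (8*log(2)) - (log(9)) = -2*log(3) + 8*log(2).

-2*log(3) + 8*log(2)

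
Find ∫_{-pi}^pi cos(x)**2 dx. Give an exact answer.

Use the identity cos^2(x) = (1 + cos(2*x))/2.
An antiderivative is F(x) = x/2 + sin(2*x)/4.
Then F(pi) - F(-pi) = (pi/2) - (-pi/2) = pi.

pi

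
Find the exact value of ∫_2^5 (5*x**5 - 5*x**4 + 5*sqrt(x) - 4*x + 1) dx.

-20*sqrt(2)/3 + 50*sqrt(5)/3 + 19671/2

By the power rule, an antiderivative is F(x) = 5*x**6/6 - x**5 + 10*x**(3/2)/3 - 2*x**2 + x.
Then F(5) - F(2) = (50*sqrt(5)/3 + 59105/6) - (20*sqrt(2)/3 + 46/3) = -20*sqrt(2)/3 + 50*sqrt(5)/3 + 19671/2.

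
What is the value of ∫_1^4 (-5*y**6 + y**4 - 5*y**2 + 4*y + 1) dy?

-404934/35

By the power rule, an antiderivative is F(y) = -5*y**7/7 + y**5/5 - 5*y**3/3 + 2*y**2 + y.
Then F(4) - F(1) = (-1214716/105) - (86/105) = -404934/35.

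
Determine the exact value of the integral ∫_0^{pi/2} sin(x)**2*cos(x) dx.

1/3

Let u = sin(x), so du = cos(x) dx. When x = 0, u = 0; when x = pi/2, u = 1.
The integral becomes ∫ u**2 du from 0 to 1, with antiderivative u**3/3.
Back in x: F(x) = sin(x)**3/3.
Then F(pi/2) - F(0) = (1/3) - (0) = 1/3.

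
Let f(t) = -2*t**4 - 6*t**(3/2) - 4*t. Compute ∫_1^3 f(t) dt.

-552/5 - 108*sqrt(3)/5

By the power rule, an antiderivative is F(t) = -12*t**(5/2)/5 - 2*t**5/5 - 2*t**2.
Then F(3) - F(1) = (-576/5 - 108*sqrt(3)/5) - (-24/5) = -552/5 - 108*sqrt(3)/5.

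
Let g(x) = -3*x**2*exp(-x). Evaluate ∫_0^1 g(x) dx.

-6 + 15*exp(-1)

Integrate by parts twice (u = x^2, dv = -3*exp(-x) dx).
An antiderivative is F(x) = (3*x**2 + 6*x + 6)*exp(-x).
Then F(1) - F(0) = (15*exp(-1)) - (6) = -6 + 15*exp(-1).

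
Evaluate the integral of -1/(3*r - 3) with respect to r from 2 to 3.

An antiderivative is F(r) = -log(3*r - 3)/3.
Then F(3) - F(2) = (-log(6)/3) - (-log(3)/3) = -log(6)/3 + log(3)/3.

-log(6)/3 + log(3)/3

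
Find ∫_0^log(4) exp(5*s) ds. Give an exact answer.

Let u = exp(s), so du = exp(s) ds. When s = 0, u = 1; when s = log(4), u = 4.
The integral becomes ∫ u**4 du from 1 to 4, with antiderivative u**5/5.
Back in s: F(s) = exp(5*s)/5.
Then F(log(4)) - F(0) = (1024/5) - (1/5) = 1023/5.

1023/5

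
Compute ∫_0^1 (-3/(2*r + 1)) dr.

An antiderivative is F(r) = -3*log(2*r + 1)/2.
Then F(1) - F(0) = (-3*log(3)/2) - (0) = -3*log(3)/2.

-3*log(3)/2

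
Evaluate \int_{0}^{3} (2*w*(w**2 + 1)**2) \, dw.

333

Let u = w**2 + 1, so du = 2*w dw. When w = 0, u = 1; when w = 3, u = 10.
The integral becomes ∫ u**2 du from 1 to 10, with antiderivative u**3/3.
Back in w: F(w) = (w**2 + 1)**3/3.
Then F(3) - F(0) = (1000/3) - (1/3) = 333.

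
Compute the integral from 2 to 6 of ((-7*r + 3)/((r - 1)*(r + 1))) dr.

-5*log(7) - 2*log(5) + 5*log(3)

Factor the denominator: r**2 - 1 = (r + 1)(r - 1).
Partial fractions: (-7*r + 3)/((r - 1)*(r + 1)) = -5/(r + 1) - 2/(r - 1).
An antiderivative is F(r) = -2*log(r - 1) - 5*log(r + 1).
Then F(6) - F(2) = (-5*log(7) - 2*log(5)) - (-5*log(3)) = -5*log(7) - 2*log(5) + 5*log(3).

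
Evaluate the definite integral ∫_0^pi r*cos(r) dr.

-2

Integrate by parts once (u = r, dv = cos(r) dr).
An antiderivative is F(r) = r*sin(r) + cos(r).
Then F(pi) - F(0) = (-1) - (1) = -2.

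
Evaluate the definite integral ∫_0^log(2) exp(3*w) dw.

Let u = exp(w), so du = exp(w) dw. When w = 0, u = 1; when w = log(2), u = 2.
The integral becomes ∫ u**2 du from 1 to 2, with antiderivative u**3/3.
Back in w: F(w) = exp(3*w)/3.
Then F(log(2)) - F(0) = (8/3) - (1/3) = 7/3.

7/3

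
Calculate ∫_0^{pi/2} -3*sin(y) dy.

-3

An antiderivative is F(y) = 3*cos(y).
Then F(pi/2) - F(0) = (0) - (3) = -3.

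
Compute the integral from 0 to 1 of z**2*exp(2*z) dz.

-1/4 + exp(2)/4

Integrate by parts twice (u = z^2, dv = exp(2*z) dz).
An antiderivative is F(z) = (2*z**2 - 2*z + 1)*exp(2*z)/4.
Then F(1) - F(0) = (exp(2)/4) - (1/4) = -1/4 + exp(2)/4.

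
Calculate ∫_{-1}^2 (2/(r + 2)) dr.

An antiderivative is F(r) = 2*log(r + 2).
Then F(2) - F(-1) = (log(16)) - (0) = log(16).

log(16)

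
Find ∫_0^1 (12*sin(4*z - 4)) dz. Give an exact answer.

Let u = 4*z - 4, so du = 4 dz. When z = 0, u = -4; when z = 1, u = 0.
The integral becomes 3·∫ sin(u) du from -4 to 0, with antiderivative -3*cos(u).
Back in z: F(z) = -3*cos(4*z - 4).
Then F(1) - F(0) = (-3) - (-3*cos(4)) = -3 + 3*cos(4).

-3 + 3*cos(4)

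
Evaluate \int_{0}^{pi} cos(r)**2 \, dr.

Use the identity cos^2(r) = (1 + cos(2*r))/2.
An antiderivative is F(r) = r/2 + sin(2*r)/4.
Then F(pi) - F(0) = (pi/2) - (0) = pi/2.

pi/2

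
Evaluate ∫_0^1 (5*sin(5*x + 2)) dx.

Let u = 5*x + 2, so du = 5 dx. When x = 0, u = 2; when x = 1, u = 7.
The integral becomes ∫ sin(u) du from 2 to 7, with antiderivative -cos(u).
Back in x: F(x) = -cos(5*x + 2).
Then F(1) - F(0) = (-cos(7)) - (-cos(2)) = -cos(7) + cos(2).

-cos(7) + cos(2)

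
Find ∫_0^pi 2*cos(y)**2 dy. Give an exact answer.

Use the identity cos^2(y) = (1 + cos(2*y))/2.
An antiderivative is F(y) = y + sin(2*y)/2.
Then F(pi) - F(0) = (pi) - (0) = pi.

pi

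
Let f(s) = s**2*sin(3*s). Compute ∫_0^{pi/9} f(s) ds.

-1/27 - pi**2/486 + sqrt(3)*pi/81

Integrate by parts twice (u = s^2, dv = sin(3*s) ds).
An antiderivative is F(s) = -s**2*cos(3*s)/3 + 2*s*sin(3*s)/9 + 2*cos(3*s)/27.
Then F(pi/9) - F(0) = (-pi**2/486 + 1/27 + sqrt(3)*pi/81) - (2/27) = -1/27 - pi**2/486 + sqrt(3)*pi/81.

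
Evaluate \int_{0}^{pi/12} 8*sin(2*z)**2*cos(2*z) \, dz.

Let u = sin(2*z), so du = 2*cos(2*z) dz. When z = 0, u = 0; when z = pi/12, u = 1/2.
The integral becomes 4·∫ u**2 du from 0 to 1/2, with antiderivative 4*u**3/3.
Back in z: F(z) = 4*sin(2*z)**3/3.
Then F(pi/12) - F(0) = (1/6) - (0) = 1/6.

1/6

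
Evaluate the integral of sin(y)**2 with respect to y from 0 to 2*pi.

Use the identity sin^2(y) = (1 - cos(2*y))/2.
An antiderivative is F(y) = y/2 - sin(2*y)/4.
Then F(2*pi) - F(0) = (pi) - (0) = pi.

pi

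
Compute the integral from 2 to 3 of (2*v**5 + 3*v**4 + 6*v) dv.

By the power rule, an antiderivative is F(v) = v**6/3 + 3*v**5/5 + 3*v**2.
Then F(3) - F(2) = (2079/5) - (788/15) = 5449/15.

5449/15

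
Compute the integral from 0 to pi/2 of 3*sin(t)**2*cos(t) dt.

Let u = sin(t), so du = cos(t) dt. When t = 0, u = 0; when t = pi/2, u = 1.
The integral becomes 3·∫ u**2 du from 0 to 1, with antiderivative u**3.
Back in t: F(t) = sin(t)**3.
Then F(pi/2) - F(0) = (1) - (0) = 1.

1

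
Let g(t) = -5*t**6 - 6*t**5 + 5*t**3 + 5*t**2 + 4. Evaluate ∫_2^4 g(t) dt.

-320084/21

By the power rule, an antiderivative is F(t) = -5*t**7/7 - t**6 + 5*t**4/4 + 5*t**3/3 + 4*t.
Then F(4) - F(2) = (-322480/21) - (-2396/21) = -320084/21.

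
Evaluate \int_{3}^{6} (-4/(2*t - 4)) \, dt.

-log(16)

An antiderivative is F(t) = -2*log(2*t - 4).
Then F(6) - F(3) = (-log(64)) - (-log(4)) = -log(16).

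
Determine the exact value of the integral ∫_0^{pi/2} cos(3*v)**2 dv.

pi/4

Use the identity cos^2(3*v) = (1 + cos(6*v))/2.
An antiderivative is F(v) = v/2 + sin(6*v)/12.
Then F(pi/2) - F(0) = (pi/4) - (0) = pi/4.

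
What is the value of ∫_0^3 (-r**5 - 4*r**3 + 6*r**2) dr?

-297/2

By the power rule, an antiderivative is F(r) = -r**6/6 - r**4 + 2*r**3.
Then F(3) - F(0) = (-297/2) - (0) = -297/2.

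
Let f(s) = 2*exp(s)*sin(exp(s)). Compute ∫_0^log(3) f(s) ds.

Let u = exp(s), so du = exp(s) ds. When s = 0, u = 1; when s = log(3), u = 3.
The integral becomes 2·∫ sin(u) du from 1 to 3, with antiderivative -2*cos(u).
Back in s: F(s) = -2*cos(exp(s)).
Then F(log(3)) - F(0) = (-2*cos(3)) - (-2*cos(1)) = 2*cos(1) - 2*cos(3).

2*cos(1) - 2*cos(3)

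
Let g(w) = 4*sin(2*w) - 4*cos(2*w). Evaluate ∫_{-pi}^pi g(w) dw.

An antiderivative is F(w) = -2*sin(2*w) - 2*cos(2*w).
Then F(pi) - F(-pi) = (-2) - (-2) = 0.

0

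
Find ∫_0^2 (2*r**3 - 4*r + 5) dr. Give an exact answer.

By the power rule, an antiderivative is F(r) = r**4/2 - 2*r**2 + 5*r.
Then F(2) - F(0) = (10) - (0) = 10.

10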